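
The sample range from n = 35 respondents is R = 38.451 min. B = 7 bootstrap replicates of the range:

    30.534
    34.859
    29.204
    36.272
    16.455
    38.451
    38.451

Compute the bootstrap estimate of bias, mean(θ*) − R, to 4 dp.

bias = −6.4187

mean(θ*) = (30.534 + 34.859 + 29.204 + 36.272 + 16.455 + 38.451 + 38.451) / 7 = 32.03229
bias = 32.03229 − 38.451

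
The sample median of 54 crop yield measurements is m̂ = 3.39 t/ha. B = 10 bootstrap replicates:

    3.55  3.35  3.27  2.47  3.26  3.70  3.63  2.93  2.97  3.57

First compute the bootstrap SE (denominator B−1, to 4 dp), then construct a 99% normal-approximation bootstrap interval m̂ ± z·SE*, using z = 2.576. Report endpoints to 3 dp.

(2.398, 4.382)

Mean of replicates = 3.2700; sum of squared deviations = 1.3350; SE* = √(1.3350/9) = 0.3851
Margin = 2.576 × 0.3851 = 0.9920
Interval: 3.39 ± 0.9920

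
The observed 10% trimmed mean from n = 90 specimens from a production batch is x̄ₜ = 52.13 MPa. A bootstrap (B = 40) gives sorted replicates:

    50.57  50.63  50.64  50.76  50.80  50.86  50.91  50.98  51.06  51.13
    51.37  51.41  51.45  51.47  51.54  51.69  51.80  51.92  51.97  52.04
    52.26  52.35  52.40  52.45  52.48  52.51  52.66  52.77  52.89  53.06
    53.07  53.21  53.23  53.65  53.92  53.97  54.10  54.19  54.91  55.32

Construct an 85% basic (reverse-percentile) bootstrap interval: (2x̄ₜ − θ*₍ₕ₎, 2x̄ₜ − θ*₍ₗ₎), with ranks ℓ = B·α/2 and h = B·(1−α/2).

(50.16, 53.62)

Percentile endpoints at ranks 3 and 37: θ*₍3₎ = 50.64, θ*₍37₎ = 54.10.
Basic interval reflects these around x̄ₜ:
  lower = 2 × 52.13 − 54.10 = 50.16
  upper = 2 × 52.13 − 50.64 = 53.62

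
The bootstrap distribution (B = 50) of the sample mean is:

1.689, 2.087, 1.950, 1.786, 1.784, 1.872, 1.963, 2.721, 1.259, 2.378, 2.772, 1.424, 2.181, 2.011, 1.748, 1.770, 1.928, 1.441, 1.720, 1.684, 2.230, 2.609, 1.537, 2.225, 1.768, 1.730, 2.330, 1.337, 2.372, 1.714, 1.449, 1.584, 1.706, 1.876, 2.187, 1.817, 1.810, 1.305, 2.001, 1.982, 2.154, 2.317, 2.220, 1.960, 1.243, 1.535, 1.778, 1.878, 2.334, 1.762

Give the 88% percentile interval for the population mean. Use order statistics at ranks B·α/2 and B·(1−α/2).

(1.305, 2.378)

Sorted replicates: 1.243, 1.259, 1.305, 1.337, 1.424, 1.441, 1.449, 1.535, 1.537, 1.584, 1.684, 1.689, 1.706, 1.714, 1.720, 1.730, 1.748, 1.762, 1.768, 1.770, 1.778, 1.784, 1.786, 1.810, 1.817, 1.872, 1.876, 1.878, 1.928, 1.950, 1.960, 1.963, 1.982, 2.001, 2.011, 2.087, 2.154, 2.181, 2.187, 2.220, 2.225, 2.230, 2.317, 2.330, 2.334, 2.372, 2.378, 2.609, 2.721, 2.772
α = 0.12; lower rank = 50 × 0.060 = 3; upper rank = 50 × 0.940 = 47.
The 3rd smallest replicate is 1.305; the 47th is 2.378.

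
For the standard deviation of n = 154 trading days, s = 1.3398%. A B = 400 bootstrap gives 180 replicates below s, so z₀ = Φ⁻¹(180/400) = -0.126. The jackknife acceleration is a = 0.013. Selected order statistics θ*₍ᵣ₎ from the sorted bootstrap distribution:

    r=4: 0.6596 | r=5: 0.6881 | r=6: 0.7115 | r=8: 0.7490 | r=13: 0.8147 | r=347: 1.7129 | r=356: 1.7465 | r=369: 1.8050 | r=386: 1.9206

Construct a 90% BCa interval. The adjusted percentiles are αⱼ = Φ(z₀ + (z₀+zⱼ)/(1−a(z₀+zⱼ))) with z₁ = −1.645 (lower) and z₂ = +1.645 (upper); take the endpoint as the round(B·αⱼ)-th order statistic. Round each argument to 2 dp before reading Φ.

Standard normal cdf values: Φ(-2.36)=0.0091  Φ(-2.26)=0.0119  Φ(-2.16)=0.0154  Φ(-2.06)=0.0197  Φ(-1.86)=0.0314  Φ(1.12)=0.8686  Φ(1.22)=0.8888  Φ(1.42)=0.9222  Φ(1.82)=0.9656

(0.8147, 1.8050)

Lower: z₀ + z₁ = -0.126 + (-1.645) = -1.771; 1 − a(z₀+z₁) = 1 − (0.013)(-1.771) = 1.0230; argument = -0.126 + (-1.771)/1.0230 = -1.8571 → -1.86.
α₁ = Φ(-1.86) = 0.0314; rank = round(400 × 0.0314) = 13; θ*₍13₎ = 0.8147.
Upper: z₀ + z₂ = 1.519; 1 − a(z₀+z₂) = 0.9803; argument = 1.4236 → 1.42; α₂ = 0.9222; rank = 369; θ*₍369₎ = 1.8050.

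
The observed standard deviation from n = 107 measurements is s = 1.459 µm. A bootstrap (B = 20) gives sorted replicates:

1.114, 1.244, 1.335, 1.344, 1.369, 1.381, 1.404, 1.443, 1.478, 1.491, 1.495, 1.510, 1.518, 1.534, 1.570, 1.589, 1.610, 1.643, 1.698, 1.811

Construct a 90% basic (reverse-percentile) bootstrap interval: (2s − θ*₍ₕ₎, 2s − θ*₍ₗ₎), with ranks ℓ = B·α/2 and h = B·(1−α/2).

Percentile endpoints at ranks 1 and 19: θ*₍1₎ = 1.114, θ*₍19₎ = 1.698.
Basic interval reflects these around s:
  lower = 2 × 1.459 − 1.698 = 1.220
  upper = 2 × 1.459 − 1.114 = 1.804

(1.220, 1.804)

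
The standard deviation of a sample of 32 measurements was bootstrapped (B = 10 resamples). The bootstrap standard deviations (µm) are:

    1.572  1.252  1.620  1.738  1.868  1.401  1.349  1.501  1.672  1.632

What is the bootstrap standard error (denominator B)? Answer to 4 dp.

SE* = 0.1778

Bootstrap SE is the standard deviation of the 10 replicate standard deviations.
Mean of replicates: (1.572 + 1.252 + 1.620 + 1.738 + 1.868 + 1.401 + 1.349 + 1.501 + 1.672 + 1.632) / 10 = 15.60500 / 10 = 1.56050
Sum of squared deviations: (+0.01150)² + (−0.30850)² + (+0.05950)² + (+0.17750)² + (+0.30750)² + (−0.15950)² + (−0.21150)² + (−0.05950)² + (+0.11150)² + (+0.07150)² = 0.31616
Variance = 0.31616 / 10 = 0.03162
SE* = √0.03162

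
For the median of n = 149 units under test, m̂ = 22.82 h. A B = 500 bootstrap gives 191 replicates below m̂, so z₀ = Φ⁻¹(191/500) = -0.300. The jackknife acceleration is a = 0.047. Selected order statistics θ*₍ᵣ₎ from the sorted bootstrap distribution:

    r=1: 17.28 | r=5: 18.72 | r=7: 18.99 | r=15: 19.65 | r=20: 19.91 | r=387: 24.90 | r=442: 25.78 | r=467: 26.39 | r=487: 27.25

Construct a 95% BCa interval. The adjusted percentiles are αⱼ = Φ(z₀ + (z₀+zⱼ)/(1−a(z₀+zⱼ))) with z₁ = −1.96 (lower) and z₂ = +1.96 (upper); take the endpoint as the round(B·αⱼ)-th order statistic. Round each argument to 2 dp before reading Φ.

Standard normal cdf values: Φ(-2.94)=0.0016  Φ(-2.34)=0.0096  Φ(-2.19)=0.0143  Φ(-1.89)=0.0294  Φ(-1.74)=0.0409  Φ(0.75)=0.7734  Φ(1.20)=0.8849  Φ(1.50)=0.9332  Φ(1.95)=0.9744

(18.72, 26.39)

Lower: z₀ + z₁ = -0.300 + (-1.960) = -2.260; 1 − a(z₀+z₁) = 1 − (0.047)(-2.260) = 1.1062; argument = -0.300 + (-2.260)/1.1062 = -2.3430 → -2.34.
α₁ = Φ(-2.34) = 0.0096; rank = round(500 × 0.0096) = 5; θ*₍5₎ = 18.72.
Upper: z₀ + z₂ = 1.660; 1 − a(z₀+z₂) = 0.9220; argument = 1.5005 → 1.50; α₂ = 0.9332; rank = 467; θ*₍467₎ = 26.39.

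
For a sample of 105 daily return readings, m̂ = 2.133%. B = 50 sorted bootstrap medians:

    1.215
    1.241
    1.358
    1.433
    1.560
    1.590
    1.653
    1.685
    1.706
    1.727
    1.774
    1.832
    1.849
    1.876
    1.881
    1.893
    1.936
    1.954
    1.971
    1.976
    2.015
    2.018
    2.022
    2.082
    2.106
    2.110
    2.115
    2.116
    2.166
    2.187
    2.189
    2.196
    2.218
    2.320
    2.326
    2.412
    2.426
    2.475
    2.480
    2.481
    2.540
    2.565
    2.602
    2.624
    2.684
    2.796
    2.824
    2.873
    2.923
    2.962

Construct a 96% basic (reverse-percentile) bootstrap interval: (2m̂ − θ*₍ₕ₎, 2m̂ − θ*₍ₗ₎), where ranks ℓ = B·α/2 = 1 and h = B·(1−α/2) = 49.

(1.343, 3.051)

Percentile endpoints at ranks 1 and 49: θ*₍1₎ = 1.215, θ*₍49₎ = 2.923.
Basic interval reflects these around m̂:
  lower = 2 × 2.133 − 2.923 = 1.343
  upper = 2 × 2.133 − 1.215 = 3.051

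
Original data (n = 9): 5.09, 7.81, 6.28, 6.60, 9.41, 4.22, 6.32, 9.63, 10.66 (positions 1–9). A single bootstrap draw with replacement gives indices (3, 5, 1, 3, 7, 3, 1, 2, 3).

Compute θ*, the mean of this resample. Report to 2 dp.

Resample values: 6.28, 9.41, 5.09, 6.28, 6.32, 6.28, 5.09, 7.81, 6.28.
Mean = (6.28 + 9.41 + 5.09 + 6.28 + 6.32 + 6.28 + 5.09 + 7.81 + 6.28) / 9 = 58.840 / 9 = 6.54

θ* = 6.54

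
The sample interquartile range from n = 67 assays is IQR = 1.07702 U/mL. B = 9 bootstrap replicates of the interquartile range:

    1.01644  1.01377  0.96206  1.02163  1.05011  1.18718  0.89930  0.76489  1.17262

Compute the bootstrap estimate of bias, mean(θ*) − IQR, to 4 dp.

mean(θ*) = (1.01644 + 1.01377 + 0.96206 + 1.02163 + 1.05011 + 1.18718 + 0.89930 + 0.76489 + 1.17262) / 9 = 1.00978
bias = 1.00978 − 1.07702

bias = −0.0672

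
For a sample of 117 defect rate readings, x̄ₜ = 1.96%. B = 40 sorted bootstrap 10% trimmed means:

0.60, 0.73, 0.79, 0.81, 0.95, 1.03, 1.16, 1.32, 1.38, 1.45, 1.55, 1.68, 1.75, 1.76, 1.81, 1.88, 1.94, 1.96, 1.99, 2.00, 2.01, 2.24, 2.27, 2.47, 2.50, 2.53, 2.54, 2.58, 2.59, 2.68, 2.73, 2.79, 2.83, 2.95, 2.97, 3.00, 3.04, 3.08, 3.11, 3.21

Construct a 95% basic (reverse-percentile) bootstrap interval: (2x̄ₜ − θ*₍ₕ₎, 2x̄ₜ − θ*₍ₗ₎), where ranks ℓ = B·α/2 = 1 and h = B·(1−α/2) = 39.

Percentile endpoints at ranks 1 and 39: θ*₍1₎ = 0.60, θ*₍39₎ = 3.11.
Basic interval reflects these around x̄ₜ:
  lower = 2 × 1.96 − 3.11 = 0.81
  upper = 2 × 1.96 − 0.60 = 3.32

(0.81, 3.32)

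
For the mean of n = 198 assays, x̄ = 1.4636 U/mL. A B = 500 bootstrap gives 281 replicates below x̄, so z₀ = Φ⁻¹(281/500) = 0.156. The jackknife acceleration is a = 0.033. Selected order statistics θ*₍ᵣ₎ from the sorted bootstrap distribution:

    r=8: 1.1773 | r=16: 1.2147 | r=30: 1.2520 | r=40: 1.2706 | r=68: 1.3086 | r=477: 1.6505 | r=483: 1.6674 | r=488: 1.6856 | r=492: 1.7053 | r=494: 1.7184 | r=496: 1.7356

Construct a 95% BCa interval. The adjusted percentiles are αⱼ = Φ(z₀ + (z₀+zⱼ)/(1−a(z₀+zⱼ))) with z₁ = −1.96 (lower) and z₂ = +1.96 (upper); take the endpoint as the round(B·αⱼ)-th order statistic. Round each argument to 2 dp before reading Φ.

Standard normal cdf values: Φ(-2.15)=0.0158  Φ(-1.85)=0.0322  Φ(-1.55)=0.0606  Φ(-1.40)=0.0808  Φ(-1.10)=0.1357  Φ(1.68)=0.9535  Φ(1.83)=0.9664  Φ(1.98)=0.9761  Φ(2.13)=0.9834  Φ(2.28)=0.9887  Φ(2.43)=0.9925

(1.2520, 1.7356)

Lower: z₀ + z₁ = 0.156 + (-1.960) = -1.804; 1 − a(z₀+z₁) = 1 − (0.033)(-1.804) = 1.0595; argument = 0.156 + (-1.804)/1.0595 = -1.5466 → -1.55.
α₁ = Φ(-1.55) = 0.0606; rank = round(500 × 0.0606) = 30; θ*₍30₎ = 1.2520.
Upper: z₀ + z₂ = 2.116; 1 − a(z₀+z₂) = 0.9302; argument = 2.4308 → 2.43; α₂ = 0.9925; rank = 496; θ*₍496₎ = 1.7356.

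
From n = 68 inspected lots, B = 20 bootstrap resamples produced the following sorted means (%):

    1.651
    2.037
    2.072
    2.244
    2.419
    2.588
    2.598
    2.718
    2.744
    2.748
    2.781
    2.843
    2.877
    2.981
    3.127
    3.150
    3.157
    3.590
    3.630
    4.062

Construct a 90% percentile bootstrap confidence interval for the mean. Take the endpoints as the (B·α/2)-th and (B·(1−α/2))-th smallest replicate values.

(1.651, 3.630)

α = 0.10; lower rank = 20 × 0.050 = 1; upper rank = 20 × 0.950 = 19.
The 1st smallest replicate is 1.651; the 19th is 3.630.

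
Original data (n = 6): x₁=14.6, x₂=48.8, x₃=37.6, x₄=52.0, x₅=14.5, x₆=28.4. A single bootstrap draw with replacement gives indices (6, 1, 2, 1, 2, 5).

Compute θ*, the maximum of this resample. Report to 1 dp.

Resample values: 28.4, 14.6, 48.8, 14.6, 48.8, 14.5.
Maximum = 48.8

θ* = 48.8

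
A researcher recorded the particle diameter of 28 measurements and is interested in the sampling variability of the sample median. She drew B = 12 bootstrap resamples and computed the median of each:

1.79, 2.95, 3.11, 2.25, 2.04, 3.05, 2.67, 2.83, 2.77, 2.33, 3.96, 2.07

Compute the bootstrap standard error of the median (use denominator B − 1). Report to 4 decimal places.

SE* = 0.5981

Bootstrap SE is the standard deviation of the 12 replicate medians.
Mean of replicates: (1.79 + 2.95 + 3.11 + 2.25 + 2.04 + 3.05 + 2.67 + 2.83 + 2.77 + 2.33 + 3.96 + 2.07) / 12 = 31.82000 / 12 = 2.65167
Sum of squared deviations: (−0.86167)² + (+0.29833)² + (+0.45833)² + (−0.40167)² + (−0.61167)² + (+0.39833)² + (+0.01833)² + (+0.17833)² + (+0.11833)² + (−0.32167)² + (+1.30833)² + (−0.58167)² = 3.93537
Variance = 3.93537 / 11 = 0.35776
SE* = √0.35776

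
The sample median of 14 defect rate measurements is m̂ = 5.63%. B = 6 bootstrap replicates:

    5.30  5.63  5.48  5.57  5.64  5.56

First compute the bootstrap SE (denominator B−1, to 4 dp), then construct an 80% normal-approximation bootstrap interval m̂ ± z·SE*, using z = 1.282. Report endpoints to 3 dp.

(5.468, 5.792)

Mean of replicates = 5.5300; sum of squared deviations = 0.0800; SE* = √(0.0800/5) = 0.1265
Margin = 1.282 × 0.1265 = 0.1622
Interval: 5.63 ± 0.1622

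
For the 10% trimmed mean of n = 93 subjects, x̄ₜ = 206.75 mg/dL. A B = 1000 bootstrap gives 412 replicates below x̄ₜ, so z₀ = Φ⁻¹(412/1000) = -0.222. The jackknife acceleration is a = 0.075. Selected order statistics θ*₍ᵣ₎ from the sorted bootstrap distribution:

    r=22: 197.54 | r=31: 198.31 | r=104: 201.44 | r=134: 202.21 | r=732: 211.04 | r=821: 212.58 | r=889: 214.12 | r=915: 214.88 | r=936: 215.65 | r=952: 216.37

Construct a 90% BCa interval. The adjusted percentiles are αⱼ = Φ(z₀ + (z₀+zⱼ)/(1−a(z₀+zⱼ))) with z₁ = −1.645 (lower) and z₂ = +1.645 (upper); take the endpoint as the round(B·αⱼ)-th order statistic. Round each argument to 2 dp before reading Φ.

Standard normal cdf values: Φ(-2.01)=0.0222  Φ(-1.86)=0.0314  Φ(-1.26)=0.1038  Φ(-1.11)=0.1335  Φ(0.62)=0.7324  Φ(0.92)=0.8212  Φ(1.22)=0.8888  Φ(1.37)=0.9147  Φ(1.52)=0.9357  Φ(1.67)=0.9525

(198.31, 214.88)

Lower: z₀ + z₁ = -0.222 + (-1.645) = -1.867; 1 − a(z₀+z₁) = 1 − (0.075)(-1.867) = 1.1400; argument = -0.222 + (-1.867)/1.1400 = -1.8597 → -1.86.
α₁ = Φ(-1.86) = 0.0314; rank = round(1000 × 0.0314) = 31; θ*₍31₎ = 198.31.
Upper: z₀ + z₂ = 1.423; 1 − a(z₀+z₂) = 0.8933; argument = 1.3710 → 1.37; α₂ = 0.9147; rank = 915; θ*₍915₎ = 214.88.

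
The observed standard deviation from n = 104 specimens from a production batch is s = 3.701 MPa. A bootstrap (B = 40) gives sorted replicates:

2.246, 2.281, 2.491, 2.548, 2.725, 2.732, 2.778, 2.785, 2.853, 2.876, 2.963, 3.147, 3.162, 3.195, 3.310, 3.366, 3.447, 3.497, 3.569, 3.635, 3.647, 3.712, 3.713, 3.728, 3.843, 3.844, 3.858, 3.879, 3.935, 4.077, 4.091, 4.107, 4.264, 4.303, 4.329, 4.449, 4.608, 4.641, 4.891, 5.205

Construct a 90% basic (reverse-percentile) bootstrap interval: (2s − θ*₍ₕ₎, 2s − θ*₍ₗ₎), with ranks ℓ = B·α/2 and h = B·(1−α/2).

(2.761, 5.121)

Percentile endpoints at ranks 2 and 38: θ*₍2₎ = 2.281, θ*₍38₎ = 4.641.
Basic interval reflects these around s:
  lower = 2 × 3.701 − 4.641 = 2.761
  upper = 2 × 3.701 − 2.281 = 5.121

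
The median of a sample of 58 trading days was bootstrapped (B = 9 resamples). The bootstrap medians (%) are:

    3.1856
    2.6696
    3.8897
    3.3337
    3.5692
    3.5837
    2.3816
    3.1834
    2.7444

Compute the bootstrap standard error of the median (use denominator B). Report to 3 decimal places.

SE* = 0.463

Bootstrap SE is the standard deviation of the 9 replicate medians.
Mean of replicates: (3.1856 + 2.6696 + 3.8897 + 3.3337 + 3.5692 + 3.5837 + 2.3816 + 3.1834 + 2.7444) / 9 = 28.54090 / 9 = 3.17121
Sum of squared deviations: (+0.01439)² + (−0.50161)² + (+0.71849)² + (+0.16249)² + (+0.39799)² + (+0.41249)² + (−0.78961)² + (+0.01219)² + (−0.42681)² = 1.92879
Variance = 1.92879 / 9 = 0.21431
SE* = √0.21431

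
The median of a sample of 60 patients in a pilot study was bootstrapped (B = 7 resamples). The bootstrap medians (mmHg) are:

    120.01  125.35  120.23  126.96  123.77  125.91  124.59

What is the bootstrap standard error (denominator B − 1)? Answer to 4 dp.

SE* = 2.7254

Bootstrap SE is the standard deviation of the 7 replicate medians.
Mean of replicates: (120.01 + 125.35 + 120.23 + 126.96 + 123.77 + 125.91 + 124.59) / 7 = 866.82000 / 7 = 123.83143
Sum of squared deviations: (−3.82143)² + (+1.51857)² + (−3.60143)² + (+3.12857)² + (−0.06143)² + (+2.07857)² + (+0.75857)² = 44.56729
Variance = 44.56729 / 6 = 7.42788
SE* = √7.42788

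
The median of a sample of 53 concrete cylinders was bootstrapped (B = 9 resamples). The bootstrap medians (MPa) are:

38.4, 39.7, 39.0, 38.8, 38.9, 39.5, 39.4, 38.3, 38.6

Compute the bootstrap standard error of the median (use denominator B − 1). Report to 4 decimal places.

Bootstrap SE is the standard deviation of the 9 replicate medians.
Mean of replicates: (38.4 + 39.7 + 39.0 + 38.8 + 38.9 + 39.5 + 39.4 + 38.3 + 38.6) / 9 = 350.60000 / 9 = 38.95556
Sum of squared deviations: (−0.55556)² + (+0.74444)² + (+0.04444)² + (−0.15556)² + (−0.05556)² + (+0.54444)² + (+0.44444)² + (−0.65556)² + (−0.35556)² = 1.94222
Variance = 1.94222 / 8 = 0.24278
SE* = √0.24278

SE* = 0.4927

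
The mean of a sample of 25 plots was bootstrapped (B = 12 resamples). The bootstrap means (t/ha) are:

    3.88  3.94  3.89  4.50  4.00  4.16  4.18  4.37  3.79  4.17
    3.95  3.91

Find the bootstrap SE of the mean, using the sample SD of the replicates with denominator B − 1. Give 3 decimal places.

Bootstrap SE is the standard deviation of the 12 replicate means.
Mean of replicates: (3.88 + 3.94 + 3.89 + 4.50 + 4.00 + 4.16 + 4.18 + 4.37 + 3.79 + 4.17 + 3.95 + 3.91) / 12 = 48.7400 / 12 = 4.0617
Sum of squared deviations: (−0.1817)² + (−0.1217)² + (−0.1717)² + (+0.4383)² + (−0.0617)² + (+0.0983)² + (+0.1183)² + (+0.3083)² + (−0.2717)² + (+0.1083)² + (−0.1117)² + (−0.1517)² = 0.5130
Variance = 0.5130 / 11 = 0.0466
SE* = √0.0466

SE* = 0.216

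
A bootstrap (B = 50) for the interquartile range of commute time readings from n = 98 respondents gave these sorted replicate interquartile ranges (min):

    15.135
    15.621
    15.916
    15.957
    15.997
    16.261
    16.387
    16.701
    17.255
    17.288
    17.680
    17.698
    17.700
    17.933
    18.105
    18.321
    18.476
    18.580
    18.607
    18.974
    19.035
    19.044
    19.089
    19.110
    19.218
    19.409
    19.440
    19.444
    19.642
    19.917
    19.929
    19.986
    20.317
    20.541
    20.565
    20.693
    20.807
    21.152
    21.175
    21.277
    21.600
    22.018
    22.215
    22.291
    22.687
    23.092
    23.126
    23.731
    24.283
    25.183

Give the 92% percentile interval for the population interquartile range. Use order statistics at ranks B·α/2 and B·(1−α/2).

(15.621, 23.731)

α = 0.08; lower rank = 50 × 0.040 = 2; upper rank = 50 × 0.960 = 48.
The 2nd smallest replicate is 15.621; the 48th is 23.731.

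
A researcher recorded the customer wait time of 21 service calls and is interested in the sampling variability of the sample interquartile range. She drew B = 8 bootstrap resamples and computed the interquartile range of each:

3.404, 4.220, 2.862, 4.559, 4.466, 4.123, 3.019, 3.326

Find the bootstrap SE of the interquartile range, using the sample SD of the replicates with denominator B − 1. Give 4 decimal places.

SE* = 0.6708

Bootstrap SE is the standard deviation of the 8 replicate interquartile ranges.
Mean of replicates: (3.404 + 4.220 + 2.862 + 4.559 + 4.466 + 4.123 + 3.019 + 3.326) / 8 = 29.97900 / 8 = 3.74737
Sum of squared deviations: (−0.34337)² + (+0.47262)² + (−0.88537)² + (+0.81163)² + (+0.71863)² + (+0.37563)² + (−0.72837)² + (−0.42137)² = 3.14951
Variance = 3.14951 / 7 = 0.44993
SE* = √0.44993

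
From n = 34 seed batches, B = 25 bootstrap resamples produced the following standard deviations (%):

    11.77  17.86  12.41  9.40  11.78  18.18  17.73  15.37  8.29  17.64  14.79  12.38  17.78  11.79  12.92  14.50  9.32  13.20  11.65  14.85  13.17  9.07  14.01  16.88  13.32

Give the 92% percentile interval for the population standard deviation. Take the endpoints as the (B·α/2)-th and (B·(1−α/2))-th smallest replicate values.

(8.29, 17.86)

Sorted replicates: 8.29, 9.07, 9.32, 9.40, 11.65, 11.77, 11.78, 11.79, 12.38, 12.41, 12.92, 13.17, 13.20, 13.32, 14.01, 14.50, 14.79, 14.85, 15.37, 16.88, 17.64, 17.73, 17.78, 17.86, 18.18
α = 0.08; lower rank = 25 × 0.040 = 1; upper rank = 25 × 0.960 = 24.
The 1st smallest replicate is 8.29; the 24th is 17.86.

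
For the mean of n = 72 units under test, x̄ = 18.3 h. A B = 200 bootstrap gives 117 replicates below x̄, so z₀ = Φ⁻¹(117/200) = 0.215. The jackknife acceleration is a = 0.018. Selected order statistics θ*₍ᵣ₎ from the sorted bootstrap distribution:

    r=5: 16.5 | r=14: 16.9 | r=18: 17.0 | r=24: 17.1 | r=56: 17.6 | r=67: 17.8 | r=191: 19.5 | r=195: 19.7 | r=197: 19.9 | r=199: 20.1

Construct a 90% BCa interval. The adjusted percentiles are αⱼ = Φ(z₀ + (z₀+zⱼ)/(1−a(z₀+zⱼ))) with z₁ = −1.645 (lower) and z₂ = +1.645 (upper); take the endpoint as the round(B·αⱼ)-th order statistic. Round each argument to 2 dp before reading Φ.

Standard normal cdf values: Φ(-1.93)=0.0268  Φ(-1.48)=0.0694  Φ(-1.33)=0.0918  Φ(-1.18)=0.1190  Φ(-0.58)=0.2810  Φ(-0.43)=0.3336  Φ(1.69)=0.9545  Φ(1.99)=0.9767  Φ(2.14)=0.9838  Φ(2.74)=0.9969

Lower: z₀ + z₁ = 0.215 + (-1.645) = -1.430; 1 − a(z₀+z₁) = 1 − (0.018)(-1.430) = 1.0257; argument = 0.215 + (-1.430)/1.0257 = -1.1791 → -1.18.
α₁ = Φ(-1.18) = 0.1190; rank = round(200 × 0.1190) = 24; θ*₍24₎ = 17.1.
Upper: z₀ + z₂ = 1.860; 1 − a(z₀+z₂) = 0.9665; argument = 2.1394 → 2.14; α₂ = 0.9838; rank = 197; θ*₍197₎ = 19.9.

(17.1, 19.9)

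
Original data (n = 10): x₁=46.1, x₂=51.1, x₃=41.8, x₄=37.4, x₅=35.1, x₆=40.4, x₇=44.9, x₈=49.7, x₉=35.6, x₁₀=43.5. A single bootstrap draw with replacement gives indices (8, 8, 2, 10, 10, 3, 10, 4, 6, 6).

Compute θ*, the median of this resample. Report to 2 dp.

θ* = 43.50

Resample values: 49.7, 49.7, 51.1, 43.5, 43.5, 41.8, 43.5, 37.4, 40.4, 40.4.
Sorted: 37.4, 40.4, 40.4, 41.8, 43.5, 43.5, 43.5, 49.7, 49.7, 51.1
Median = average of the two middle values = 43.50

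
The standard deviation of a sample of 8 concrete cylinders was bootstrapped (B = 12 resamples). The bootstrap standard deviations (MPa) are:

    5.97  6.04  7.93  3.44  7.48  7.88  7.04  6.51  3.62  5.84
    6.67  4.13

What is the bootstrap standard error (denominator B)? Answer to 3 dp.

Bootstrap SE is the standard deviation of the 12 replicate standard deviations.
Mean of replicates: (5.97 + 6.04 + 7.93 + 3.44 + 7.48 + 7.88 + 7.04 + 6.51 + 3.62 + 5.84 + 6.67 + 4.13) / 12 = 72.5500 / 12 = 6.0458
Sum of squared deviations: (−0.0758)² + (−0.0058)² + (+1.8842)² + (−2.6058)² + (+1.4342)² + (+1.8342)² + (+0.9942)² + (+0.4642)² + (−2.4258)² + (−0.2058)² + (+0.6242)² + (−1.9158)² = 26.9581
Variance = 26.9581 / 12 = 2.2465
SE* = √2.2465

SE* = 1.499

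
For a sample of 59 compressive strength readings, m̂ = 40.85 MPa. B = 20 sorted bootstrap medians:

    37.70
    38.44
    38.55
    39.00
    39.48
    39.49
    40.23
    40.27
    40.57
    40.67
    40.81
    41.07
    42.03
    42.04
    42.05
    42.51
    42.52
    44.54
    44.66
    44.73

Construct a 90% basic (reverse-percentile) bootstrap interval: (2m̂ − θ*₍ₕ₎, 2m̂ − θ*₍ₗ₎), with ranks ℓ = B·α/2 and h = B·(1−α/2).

Percentile endpoints at ranks 1 and 19: θ*₍1₎ = 37.70, θ*₍19₎ = 44.66.
Basic interval reflects these around m̂:
  lower = 2 × 40.85 − 44.66 = 37.04
  upper = 2 × 40.85 − 37.70 = 44.00

(37.04, 44.00)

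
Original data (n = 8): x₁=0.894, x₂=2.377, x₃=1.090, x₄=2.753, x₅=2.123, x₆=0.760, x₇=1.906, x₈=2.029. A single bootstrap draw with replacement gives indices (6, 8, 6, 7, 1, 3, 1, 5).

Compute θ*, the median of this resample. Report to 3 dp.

θ* = 0.992

Resample values: 0.760, 2.029, 0.760, 1.906, 0.894, 1.090, 0.894, 2.123.
Sorted: 0.760, 0.760, 0.894, 0.894, 1.090, 1.906, 2.029, 2.123
Median = average of the two middle values = 0.992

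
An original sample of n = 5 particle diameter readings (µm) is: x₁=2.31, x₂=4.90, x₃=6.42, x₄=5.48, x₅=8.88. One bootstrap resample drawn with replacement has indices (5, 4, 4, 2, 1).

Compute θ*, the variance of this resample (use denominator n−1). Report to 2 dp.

Resample values: 8.88, 5.48, 5.48, 4.90, 2.31.
Mean = 5.4100; sum of squared deviations = 21.9208
s² = 21.9208 / 4 = 5.4802

θ* = 5.48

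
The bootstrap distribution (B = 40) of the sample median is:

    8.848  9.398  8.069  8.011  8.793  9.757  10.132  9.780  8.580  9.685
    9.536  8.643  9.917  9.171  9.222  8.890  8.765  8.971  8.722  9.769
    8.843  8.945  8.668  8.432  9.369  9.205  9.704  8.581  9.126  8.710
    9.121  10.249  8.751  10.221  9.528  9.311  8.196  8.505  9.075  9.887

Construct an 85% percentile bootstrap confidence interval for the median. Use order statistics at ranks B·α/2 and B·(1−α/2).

(8.196, 9.917)

Sorted replicates: 8.011, 8.069, 8.196, 8.432, 8.505, 8.580, 8.581, 8.643, 8.668, 8.710, 8.722, 8.751, 8.765, 8.793, 8.843, 8.848, 8.890, 8.945, 8.971, 9.075, 9.121, 9.126, 9.171, 9.205, 9.222, 9.311, 9.369, 9.398, 9.528, 9.536, 9.685, 9.704, 9.757, 9.769, 9.780, 9.887, 9.917, 10.132, 10.221, 10.249
α = 0.15; lower rank = 40 × 0.075 = 3; upper rank = 40 × 0.925 = 37.
The 3rd smallest replicate is 8.196; the 37th is 9.917.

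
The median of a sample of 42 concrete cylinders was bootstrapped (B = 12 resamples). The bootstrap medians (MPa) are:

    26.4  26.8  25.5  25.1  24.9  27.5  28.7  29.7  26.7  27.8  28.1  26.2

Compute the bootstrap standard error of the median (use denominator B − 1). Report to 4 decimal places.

SE* = 1.4663

Bootstrap SE is the standard deviation of the 12 replicate medians.
Mean of replicates: (26.4 + 26.8 + 25.5 + 25.1 + 24.9 + 27.5 + 28.7 + 29.7 + 26.7 + 27.8 + 28.1 + 26.2) / 12 = 323.40000 / 12 = 26.95000
Sum of squared deviations: (−0.55000)² + (−0.15000)² + (−1.45000)² + (−1.85000)² + (−2.05000)² + (+0.55000)² + (+1.75000)² + (+2.75000)² + (−0.25000)² + (+0.85000)² + (+1.15000)² + (−0.75000)² = 23.65000
Variance = 23.65000 / 11 = 2.15000
SE* = √2.15000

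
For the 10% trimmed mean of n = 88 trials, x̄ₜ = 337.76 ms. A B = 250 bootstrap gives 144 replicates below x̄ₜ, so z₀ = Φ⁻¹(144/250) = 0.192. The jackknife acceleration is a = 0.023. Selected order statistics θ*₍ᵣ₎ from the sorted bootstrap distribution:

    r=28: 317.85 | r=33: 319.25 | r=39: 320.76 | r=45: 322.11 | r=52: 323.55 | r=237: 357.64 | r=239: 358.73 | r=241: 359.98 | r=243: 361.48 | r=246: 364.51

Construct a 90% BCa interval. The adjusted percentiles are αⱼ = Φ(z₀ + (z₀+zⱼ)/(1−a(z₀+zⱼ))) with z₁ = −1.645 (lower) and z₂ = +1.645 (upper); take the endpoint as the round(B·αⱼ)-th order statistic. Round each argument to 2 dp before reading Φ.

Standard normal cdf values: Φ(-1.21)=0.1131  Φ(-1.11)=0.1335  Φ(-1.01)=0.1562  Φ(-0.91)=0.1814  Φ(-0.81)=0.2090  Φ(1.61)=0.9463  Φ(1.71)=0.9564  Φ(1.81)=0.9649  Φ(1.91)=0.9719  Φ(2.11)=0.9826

Lower: z₀ + z₁ = 0.192 + (-1.645) = -1.453; 1 − a(z₀+z₁) = 1 − (0.023)(-1.453) = 1.0334; argument = 0.192 + (-1.453)/1.0334 = -1.2140 → -1.21.
α₁ = Φ(-1.21) = 0.1131; rank = round(250 × 0.1131) = 28; θ*₍28₎ = 317.85.
Upper: z₀ + z₂ = 1.837; 1 − a(z₀+z₂) = 0.9577; argument = 2.1100 → 2.11; α₂ = 0.9826; rank = 246; θ*₍246₎ = 364.51.

(317.85, 364.51)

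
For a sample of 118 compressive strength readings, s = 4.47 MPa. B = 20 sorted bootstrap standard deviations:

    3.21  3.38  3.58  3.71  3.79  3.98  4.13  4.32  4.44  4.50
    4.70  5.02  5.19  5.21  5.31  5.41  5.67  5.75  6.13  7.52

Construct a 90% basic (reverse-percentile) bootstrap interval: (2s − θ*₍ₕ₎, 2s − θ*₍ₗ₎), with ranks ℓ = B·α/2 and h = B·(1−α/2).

(2.81, 5.73)

Percentile endpoints at ranks 1 and 19: θ*₍1₎ = 3.21, θ*₍19₎ = 6.13.
Basic interval reflects these around s:
  lower = 2 × 4.47 − 6.13 = 2.81
  upper = 2 × 4.47 − 3.21 = 5.73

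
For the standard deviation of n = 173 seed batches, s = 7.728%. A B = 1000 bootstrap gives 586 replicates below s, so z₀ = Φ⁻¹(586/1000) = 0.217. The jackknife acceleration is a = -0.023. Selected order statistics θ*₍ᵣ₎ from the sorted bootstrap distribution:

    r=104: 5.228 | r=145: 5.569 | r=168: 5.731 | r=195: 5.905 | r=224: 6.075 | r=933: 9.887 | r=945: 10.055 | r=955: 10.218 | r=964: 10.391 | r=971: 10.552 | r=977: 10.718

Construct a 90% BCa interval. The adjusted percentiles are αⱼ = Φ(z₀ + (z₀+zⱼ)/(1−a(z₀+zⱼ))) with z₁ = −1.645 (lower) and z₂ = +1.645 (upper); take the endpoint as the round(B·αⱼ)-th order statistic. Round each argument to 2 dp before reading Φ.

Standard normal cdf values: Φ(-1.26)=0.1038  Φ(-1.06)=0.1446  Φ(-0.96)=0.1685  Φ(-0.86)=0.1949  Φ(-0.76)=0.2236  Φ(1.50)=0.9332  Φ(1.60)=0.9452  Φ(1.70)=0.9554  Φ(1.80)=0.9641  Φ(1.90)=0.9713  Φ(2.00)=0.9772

(5.228, 10.718)

Lower: z₀ + z₁ = 0.217 + (-1.645) = -1.428; 1 − a(z₀+z₁) = 1 − (-0.023)(-1.428) = 0.9672; argument = 0.217 + (-1.428)/0.9672 = -1.2595 → -1.26.
α₁ = Φ(-1.26) = 0.1038; rank = round(1000 × 0.1038) = 104; θ*₍104₎ = 5.228.
Upper: z₀ + z₂ = 1.862; 1 − a(z₀+z₂) = 1.0428; argument = 2.0025 → 2.00; α₂ = 0.9772; rank = 977; θ*₍977₎ = 10.718.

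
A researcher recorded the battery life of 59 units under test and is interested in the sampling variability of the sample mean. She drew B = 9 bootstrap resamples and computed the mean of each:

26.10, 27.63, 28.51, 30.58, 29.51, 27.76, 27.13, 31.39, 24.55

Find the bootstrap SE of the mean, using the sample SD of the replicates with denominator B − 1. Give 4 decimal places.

Bootstrap SE is the standard deviation of the 9 replicate means.
Mean of replicates: (26.10 + 27.63 + 28.51 + 30.58 + 29.51 + 27.76 + 27.13 + 31.39 + 24.55) / 9 = 253.16000 / 9 = 28.12889
Sum of squared deviations: (−2.02889)² + (−0.49889)² + (+0.38111)² + (+2.45111)² + (+1.38111)² + (−0.36889)² + (−0.99889)² + (+3.26111)² + (−3.57889)² = 37.00309
Variance = 37.00309 / 8 = 4.62539
SE* = √4.62539

SE* = 2.1507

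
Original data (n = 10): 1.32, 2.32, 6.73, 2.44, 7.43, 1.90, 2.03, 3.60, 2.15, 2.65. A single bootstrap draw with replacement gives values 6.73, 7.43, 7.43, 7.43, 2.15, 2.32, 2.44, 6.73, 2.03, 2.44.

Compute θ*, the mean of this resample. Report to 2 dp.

θ* = 4.71

Mean = (6.73 + 7.43 + 7.43 + 7.43 + 2.15 + 2.32 + 2.44 + 6.73 + 2.03 + 2.44) / 10 = 47.130 / 10 = 4.71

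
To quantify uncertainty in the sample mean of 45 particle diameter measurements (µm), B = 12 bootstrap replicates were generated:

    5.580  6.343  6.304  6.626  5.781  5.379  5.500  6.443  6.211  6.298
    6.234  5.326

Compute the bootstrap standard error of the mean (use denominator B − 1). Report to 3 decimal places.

Bootstrap SE is the standard deviation of the 12 replicate means.
Mean of replicates: (5.580 + 6.343 + 6.304 + 6.626 + 5.781 + 5.379 + 5.500 + 6.443 + 6.211 + 6.298 + 6.234 + 5.326) / 12 = 72.0250 / 12 = 6.0021
Sum of squared deviations: (−0.4221)² + (+0.3409)² + (+0.3019)² + (+0.6239)² + (−0.2211)² + (−0.6231)² + (−0.5021)² + (+0.4409)² + (+0.2089)² + (+0.2959)² + (+0.2319)² + (−0.6761)² = 2.3005
Variance = 2.3005 / 11 = 0.2091
SE* = √0.2091

SE* = 0.457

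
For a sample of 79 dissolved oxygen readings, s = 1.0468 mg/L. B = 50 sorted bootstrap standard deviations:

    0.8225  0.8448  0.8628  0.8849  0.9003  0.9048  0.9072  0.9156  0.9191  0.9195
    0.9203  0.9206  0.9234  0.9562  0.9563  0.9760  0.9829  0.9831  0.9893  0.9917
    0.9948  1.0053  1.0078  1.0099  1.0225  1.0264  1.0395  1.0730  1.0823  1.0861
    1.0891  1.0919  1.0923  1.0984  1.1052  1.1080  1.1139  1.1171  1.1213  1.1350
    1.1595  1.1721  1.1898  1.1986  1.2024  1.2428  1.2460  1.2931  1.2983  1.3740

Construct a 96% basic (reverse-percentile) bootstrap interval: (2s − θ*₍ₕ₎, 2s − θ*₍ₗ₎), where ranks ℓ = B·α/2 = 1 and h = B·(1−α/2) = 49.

(0.7953, 1.2711)

Percentile endpoints at ranks 1 and 49: θ*₍1₎ = 0.8225, θ*₍49₎ = 1.2983.
Basic interval reflects these around s:
  lower = 2 × 1.0468 − 1.2983 = 0.7953
  upper = 2 × 1.0468 − 0.8225 = 1.2711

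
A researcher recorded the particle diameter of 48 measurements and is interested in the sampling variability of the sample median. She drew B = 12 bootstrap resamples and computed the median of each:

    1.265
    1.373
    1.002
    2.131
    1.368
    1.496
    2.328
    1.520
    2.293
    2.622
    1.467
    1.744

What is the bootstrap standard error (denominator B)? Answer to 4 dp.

SE* = 0.4832

Bootstrap SE is the standard deviation of the 12 replicate medians.
Mean of replicates: (1.265 + 1.373 + 1.002 + 2.131 + 1.368 + 1.496 + 2.328 + 1.520 + 2.293 + 2.622 + 1.467 + 1.744) / 12 = 20.60900 / 12 = 1.71742
Sum of squared deviations: (−0.45242)² + (−0.34442)² + (−0.71542)² + (+0.41358)² + (−0.34942)² + (−0.22142)² + (+0.61058)² + (−0.19742)² + (+0.57558)² + (+0.90458)² + (−0.25042)² + (+0.02658)² = 2.80206
Variance = 2.80206 / 12 = 0.23351
SE* = √0.23351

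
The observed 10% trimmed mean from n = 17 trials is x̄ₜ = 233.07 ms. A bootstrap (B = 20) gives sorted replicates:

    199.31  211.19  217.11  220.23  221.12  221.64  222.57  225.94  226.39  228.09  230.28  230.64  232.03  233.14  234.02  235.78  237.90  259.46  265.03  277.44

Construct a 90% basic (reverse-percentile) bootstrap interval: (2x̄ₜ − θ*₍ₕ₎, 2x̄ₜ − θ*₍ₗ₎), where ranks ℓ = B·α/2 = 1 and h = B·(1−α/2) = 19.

(201.11, 266.83)

Percentile endpoints at ranks 1 and 19: θ*₍1₎ = 199.31, θ*₍19₎ = 265.03.
Basic interval reflects these around x̄ₜ:
  lower = 2 × 233.07 − 265.03 = 201.11
  upper = 2 × 233.07 − 199.31 = 266.83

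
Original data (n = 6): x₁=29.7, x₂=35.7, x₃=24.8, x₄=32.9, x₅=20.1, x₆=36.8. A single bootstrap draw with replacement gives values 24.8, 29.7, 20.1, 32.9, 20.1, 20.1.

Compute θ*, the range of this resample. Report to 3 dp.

θ* = 12.800

Range = 32.9 − 20.1 = 12.800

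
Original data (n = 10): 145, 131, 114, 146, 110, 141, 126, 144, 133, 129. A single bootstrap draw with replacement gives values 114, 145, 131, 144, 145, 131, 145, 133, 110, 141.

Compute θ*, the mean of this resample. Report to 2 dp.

θ* = 133.90

Mean = (114 + 145 + 131 + 144 + 145 + 131 + 145 + 133 + 110 + 141) / 10 = 1339.0 / 10 = 133.90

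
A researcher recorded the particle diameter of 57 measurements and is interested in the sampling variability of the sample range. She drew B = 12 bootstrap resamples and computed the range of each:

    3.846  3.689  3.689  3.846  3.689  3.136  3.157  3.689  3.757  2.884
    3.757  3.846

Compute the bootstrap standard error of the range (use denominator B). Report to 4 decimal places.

Bootstrap SE is the standard deviation of the 12 replicate ranges.
Mean of replicates: (3.846 + 3.689 + 3.689 + 3.846 + 3.689 + 3.136 + 3.157 + 3.689 + 3.757 + 2.884 + 3.757 + 3.846) / 12 = 42.98500 / 12 = 3.58208
Sum of squared deviations: (+0.26392)² + (+0.10692)² + (+0.10692)² + (+0.26392)² + (+0.10692)² + (−0.44608)² + (−0.42508)² + (+0.10692)² + (+0.17492)² + (−0.69808)² + (+0.17492)² + (+0.26392)² = 1.18288
Variance = 1.18288 / 12 = 0.09857
SE* = √0.09857

SE* = 0.3140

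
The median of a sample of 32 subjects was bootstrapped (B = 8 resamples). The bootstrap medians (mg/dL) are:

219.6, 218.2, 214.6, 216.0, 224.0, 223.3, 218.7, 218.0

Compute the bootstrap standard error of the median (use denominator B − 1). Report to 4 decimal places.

SE* = 3.2496

Bootstrap SE is the standard deviation of the 8 replicate medians.
Mean of replicates: (219.6 + 218.2 + 214.6 + 216.0 + 224.0 + 223.3 + 218.7 + 218.0) / 8 = 1752.40000 / 8 = 219.05000
Sum of squared deviations: (+0.55000)² + (−0.85000)² + (−4.45000)² + (−3.05000)² + (+4.95000)² + (+4.25000)² + (−0.35000)² + (−1.05000)² = 73.92000
Variance = 73.92000 / 7 = 10.56000
SE* = √10.56000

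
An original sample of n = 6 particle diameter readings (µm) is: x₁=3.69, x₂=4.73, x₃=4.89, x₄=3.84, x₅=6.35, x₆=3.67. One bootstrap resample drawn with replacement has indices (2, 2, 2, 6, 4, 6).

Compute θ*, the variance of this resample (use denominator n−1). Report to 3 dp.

Resample values: 4.73, 4.73, 4.73, 3.67, 3.84, 3.67.
Mean = 4.2283; sum of squared deviations = 1.5293
s² = 1.5293 / 5 = 0.3059

θ* = 0.306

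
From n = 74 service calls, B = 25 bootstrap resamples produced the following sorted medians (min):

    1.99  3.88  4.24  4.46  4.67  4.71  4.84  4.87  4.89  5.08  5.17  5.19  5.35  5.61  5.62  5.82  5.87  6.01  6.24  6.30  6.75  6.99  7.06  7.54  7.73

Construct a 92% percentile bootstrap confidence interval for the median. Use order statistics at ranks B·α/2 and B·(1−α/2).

α = 0.08; lower rank = 25 × 0.040 = 1; upper rank = 25 × 0.960 = 24.
The 1st smallest replicate is 1.99; the 24th is 7.54.

(1.99, 7.54)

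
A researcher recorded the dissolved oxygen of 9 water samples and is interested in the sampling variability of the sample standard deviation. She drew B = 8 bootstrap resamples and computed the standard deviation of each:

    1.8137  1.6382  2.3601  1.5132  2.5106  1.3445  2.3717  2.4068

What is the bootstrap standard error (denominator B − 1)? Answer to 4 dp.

SE* = 0.4669

Bootstrap SE is the standard deviation of the 8 replicate standard deviations.
Mean of replicates: (1.8137 + 1.6382 + 2.3601 + 1.5132 + 2.5106 + 1.3445 + 2.3717 + 2.4068) / 8 = 15.95880 / 8 = 1.99485
Sum of squared deviations: (−0.18115)² + (−0.35665)² + (+0.36525)² + (−0.48165)² + (+0.51575)² + (−0.65035)² + (+0.37685)² + (+0.41195)² = 1.52608
Variance = 1.52608 / 7 = 0.21801
SE* = √0.21801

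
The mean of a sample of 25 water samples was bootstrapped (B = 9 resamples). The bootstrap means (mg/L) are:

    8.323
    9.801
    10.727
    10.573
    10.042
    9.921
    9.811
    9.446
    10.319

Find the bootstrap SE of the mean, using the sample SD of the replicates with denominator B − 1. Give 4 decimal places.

SE* = 0.7108

Bootstrap SE is the standard deviation of the 9 replicate means.
Mean of replicates: (8.323 + 9.801 + 10.727 + 10.573 + 10.042 + 9.921 + 9.811 + 9.446 + 10.319) / 9 = 88.96300 / 9 = 9.88478
Sum of squared deviations: (−1.56178)² + (−0.08378)² + (+0.84222)² + (+0.68822)² + (+0.15722)² + (+0.03622)² + (−0.07378)² + (−0.43878)² + (+0.43422)² = 4.04171
Variance = 4.04171 / 8 = 0.50521
SE* = √0.50521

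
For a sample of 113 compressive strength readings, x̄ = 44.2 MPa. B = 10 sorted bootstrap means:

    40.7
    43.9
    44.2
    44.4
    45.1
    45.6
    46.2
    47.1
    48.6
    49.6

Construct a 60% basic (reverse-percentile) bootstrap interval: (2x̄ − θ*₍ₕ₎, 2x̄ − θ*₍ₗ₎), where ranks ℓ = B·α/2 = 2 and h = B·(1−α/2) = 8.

Percentile endpoints at ranks 2 and 8: θ*₍2₎ = 43.9, θ*₍8₎ = 47.1.
Basic interval reflects these around x̄:
  lower = 2 × 44.2 − 47.1 = 41.3
  upper = 2 × 44.2 − 43.9 = 44.5

(41.3, 44.5)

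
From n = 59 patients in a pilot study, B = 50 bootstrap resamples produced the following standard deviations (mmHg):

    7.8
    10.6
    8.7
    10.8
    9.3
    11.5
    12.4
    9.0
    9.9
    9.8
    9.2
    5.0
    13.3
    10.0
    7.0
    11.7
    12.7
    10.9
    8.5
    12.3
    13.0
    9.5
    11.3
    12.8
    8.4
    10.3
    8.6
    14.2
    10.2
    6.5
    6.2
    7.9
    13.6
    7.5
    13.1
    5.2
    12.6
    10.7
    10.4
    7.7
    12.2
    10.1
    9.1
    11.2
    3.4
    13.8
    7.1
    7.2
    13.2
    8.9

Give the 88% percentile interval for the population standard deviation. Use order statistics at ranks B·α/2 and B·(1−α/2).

(5.2, 13.3)

Sorted replicates: 3.4, 5.0, 5.2, 6.2, 6.5, 7.0, 7.1, 7.2, 7.5, 7.7, 7.8, 7.9, 8.4, 8.5, 8.6, 8.7, 8.9, 9.0, 9.1, 9.2, 9.3, 9.5, 9.8, 9.9, 10.0, 10.1, 10.2, 10.3, 10.4, 10.6, 10.7, 10.8, 10.9, 11.2, 11.3, 11.5, 11.7, 12.2, 12.3, 12.4, 12.6, 12.7, 12.8, 13.0, 13.1, 13.2, 13.3, 13.6, 13.8, 14.2
α = 0.12; lower rank = 50 × 0.060 = 3; upper rank = 50 × 0.940 = 47.
The 3rd smallest replicate is 5.2; the 47th is 13.3.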